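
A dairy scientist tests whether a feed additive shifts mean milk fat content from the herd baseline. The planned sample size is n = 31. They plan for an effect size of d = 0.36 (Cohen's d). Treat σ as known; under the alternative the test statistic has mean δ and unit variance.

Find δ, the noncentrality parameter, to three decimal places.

δ = d·√n = 0.36 × √31 = 2.0044

δ ≈ 2.004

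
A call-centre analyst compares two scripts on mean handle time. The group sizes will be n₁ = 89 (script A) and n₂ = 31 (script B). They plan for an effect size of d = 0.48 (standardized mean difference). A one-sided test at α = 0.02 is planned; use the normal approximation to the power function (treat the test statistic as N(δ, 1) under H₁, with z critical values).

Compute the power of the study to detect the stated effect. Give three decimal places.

Noncentrality parameter: δ = d / √(1/n₁ + 1/n₂) = 0.48 / √(1/89 + 1/31) = 2.3016
One-sided α = 0.02 → critical value z_{0.02} = 2.054.
Power = Φ(δ − 2.054) = Φ(0.248) = 0.5979.

Power ≈ 0.598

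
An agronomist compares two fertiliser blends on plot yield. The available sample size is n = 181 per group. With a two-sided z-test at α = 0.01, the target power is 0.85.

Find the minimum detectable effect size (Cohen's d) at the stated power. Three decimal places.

Required noncentrality: δ = z_{0.005} + z_{0.15} = 2.576 + 1.036 = 3.612.
(The second rejection-region term Φ(−δ − z_{α/2}) is negligible and dropped.)
δ = d·√(n/2) ⇒ d = δ/√(n/2) = 3.612/√(181/2) = 0.3797.

d ≈ 0.380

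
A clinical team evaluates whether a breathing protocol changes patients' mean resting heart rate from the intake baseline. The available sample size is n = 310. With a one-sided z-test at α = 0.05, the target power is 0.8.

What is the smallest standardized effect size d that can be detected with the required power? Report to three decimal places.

Need Φ(δ − 1.645) = 0.8, so δ = 1.645 + 0.842 = 2.486.
δ = d·√n ⇒ d = δ/√n = 2.486/√310 = 0.1412.

d ≈ 0.141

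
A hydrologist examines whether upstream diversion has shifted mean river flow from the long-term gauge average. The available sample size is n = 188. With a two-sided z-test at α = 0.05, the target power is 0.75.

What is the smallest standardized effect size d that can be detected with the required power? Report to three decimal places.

Need Φ(δ − 1.960) = 0.75, so δ = 1.960 + 0.674 = 2.634.
(Lower-tail contribution to power is negligible for δ > 0.)
δ = d·√n ⇒ d = δ/√n = 2.634/√188 = 0.1921.

d ≈ 0.192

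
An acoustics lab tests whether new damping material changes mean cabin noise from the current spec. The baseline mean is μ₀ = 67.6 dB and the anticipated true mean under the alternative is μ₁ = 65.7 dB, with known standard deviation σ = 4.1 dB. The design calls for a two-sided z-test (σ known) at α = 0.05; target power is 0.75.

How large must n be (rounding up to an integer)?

Standardized effect: d = |μ₁ − μ₀| / σ = |65.7 − 67.6| / 4.1 = 0.4634
For power 0.75 need Φ(δ − z_{0.025}) = 0.75, so δ = z_{0.025} + z_{0.25} = 1.960 + 0.674 = 2.634.
(Ignoring the negligible lower-tail rejection probability gives the usual closed-form inversion.)
δ = d·√n ⇒ n = (δ/d)² = (2.634 / 0.4634)² = 32.32.
Rounding up, n = 33.

n = 33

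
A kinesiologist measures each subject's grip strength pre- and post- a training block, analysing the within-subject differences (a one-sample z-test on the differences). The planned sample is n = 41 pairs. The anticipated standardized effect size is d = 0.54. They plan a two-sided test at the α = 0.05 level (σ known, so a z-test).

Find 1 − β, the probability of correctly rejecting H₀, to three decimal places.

Noncentrality parameter: δ = d·√n = 0.54 × √41 = 3.4577
Critical value for a two-sided test at α = 0.05: z_{α/2} = 1.960.
Power = Φ(δ − 1.960) + Φ(−δ − 1.960) = Φ(1.498) + Φ(-5.418) = 0.9329 + 0.0000 = 0.9329.

Power ≈ 0.933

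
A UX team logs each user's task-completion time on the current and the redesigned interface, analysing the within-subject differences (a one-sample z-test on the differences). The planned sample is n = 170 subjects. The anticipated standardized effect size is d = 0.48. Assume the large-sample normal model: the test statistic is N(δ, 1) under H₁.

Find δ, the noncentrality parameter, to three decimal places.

δ ≈ 6.258

δ = d·√n = 0.48 × √170 = 6.2584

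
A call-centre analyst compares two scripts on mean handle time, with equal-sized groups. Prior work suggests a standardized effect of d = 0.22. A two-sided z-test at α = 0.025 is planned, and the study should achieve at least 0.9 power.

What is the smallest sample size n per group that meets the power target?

Set Φ(δ − 2.241) = 0.9; then δ − 2.241 = Φ⁻¹(0.9) = 1.282, giving δ = 3.523.
(For δ > 0 the lower-tail rejection region contributes negligibly to power, so the one-term inversion is standard.)
δ = d·√(n/2) ⇒ n = 2(δ/d)² = 2 × (3.523 / 0.22)² = 512.86.
Round up to the next whole unit.

n = 513 per group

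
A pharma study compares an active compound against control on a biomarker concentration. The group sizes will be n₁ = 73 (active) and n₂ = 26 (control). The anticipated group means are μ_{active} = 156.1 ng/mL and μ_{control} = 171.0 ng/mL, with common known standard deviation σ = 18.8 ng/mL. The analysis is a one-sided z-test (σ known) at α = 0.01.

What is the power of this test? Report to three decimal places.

Standardized effect: d = |μ_{active} − μ_{control}| / σ = |156.1 − 171.0| / 18.8 = 0.7926
Noncentrality parameter: δ = d / √(1/n₁ + 1/n₂) = 0.7926 / √(1/73 + 1/26) = 3.4702
One-sided α = 0.01 → critical value z_{0.01} = 2.326.
Power = P(Z > 2.326 − δ) = Φ(1.144) = 0.8737.

Power ≈ 0.874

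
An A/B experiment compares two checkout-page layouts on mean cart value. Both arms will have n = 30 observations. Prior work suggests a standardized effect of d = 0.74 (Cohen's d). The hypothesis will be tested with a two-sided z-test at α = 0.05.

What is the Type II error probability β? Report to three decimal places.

β ≈ 0.182

Noncentrality parameter: δ = d·√(n/2) = 0.74 × √(30/2) = 2.8660
Critical value for a two-sided test at α = 0.05: z_{α/2} = 1.960.
Power = Φ(δ − 1.960) + Φ(−δ − 1.960) = Φ(0.906) + Φ(-4.826) = 0.8175 + 0.0000 = 0.8175.
Type II error: β = 1 − power = 1 − 0.8175 = 0.1825.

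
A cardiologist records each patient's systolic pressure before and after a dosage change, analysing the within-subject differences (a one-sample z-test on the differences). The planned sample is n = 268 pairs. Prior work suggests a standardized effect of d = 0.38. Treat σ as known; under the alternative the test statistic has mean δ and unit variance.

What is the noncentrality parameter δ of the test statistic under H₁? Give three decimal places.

The noncentrality parameter scales effect size by the design's sample-size factor: δ = d·√n = 0.38 × √268 = 6.2209

δ ≈ 6.221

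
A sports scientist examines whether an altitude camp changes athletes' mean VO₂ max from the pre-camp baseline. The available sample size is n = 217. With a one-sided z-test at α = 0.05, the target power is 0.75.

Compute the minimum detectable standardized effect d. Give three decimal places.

d ≈ 0.157

Required noncentrality: δ = z_{0.05} + z_{0.25} = 1.645 + 0.674 = 2.319.
δ = d·√n ⇒ d = δ/√n = 2.319/√217 = 0.1574.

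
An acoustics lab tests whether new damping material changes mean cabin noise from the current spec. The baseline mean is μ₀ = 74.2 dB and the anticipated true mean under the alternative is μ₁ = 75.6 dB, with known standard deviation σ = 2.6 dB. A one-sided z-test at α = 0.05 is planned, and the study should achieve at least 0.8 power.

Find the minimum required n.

n = 22

Standardized effect: d = |μ₁ − μ₀| / σ = |75.6 − 74.2| / 2.6 = 0.5385
For power 0.8 need Φ(δ − z_{0.05}) = 0.8, so δ = z_{0.05} + z_{0.20} = 1.645 + 0.842 = 2.486.
δ = d·√n ⇒ n = (δ/d)² = (2.486 / 0.5385)² = 21.32.
Rounding up, n = 22.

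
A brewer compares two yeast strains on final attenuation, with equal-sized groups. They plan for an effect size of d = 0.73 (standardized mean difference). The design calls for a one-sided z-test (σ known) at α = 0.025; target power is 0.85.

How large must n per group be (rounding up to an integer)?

Set Φ(δ − 1.960) = 0.85; then δ − 1.960 = Φ⁻¹(0.85) = 1.036, giving δ = 2.996.
δ = d·√(n/2) ⇒ n = 2(δ/d)² = 2 × (2.996 / 0.73)² = 33.70.
Rounding up, n = 34 per group.

n = 34 per group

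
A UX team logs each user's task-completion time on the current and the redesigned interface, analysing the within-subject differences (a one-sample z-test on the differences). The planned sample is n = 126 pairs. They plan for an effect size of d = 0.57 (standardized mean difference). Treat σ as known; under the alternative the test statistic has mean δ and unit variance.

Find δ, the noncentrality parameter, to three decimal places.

δ ≈ 6.398

δ = d·√n = 0.57 × √126 = 6.3982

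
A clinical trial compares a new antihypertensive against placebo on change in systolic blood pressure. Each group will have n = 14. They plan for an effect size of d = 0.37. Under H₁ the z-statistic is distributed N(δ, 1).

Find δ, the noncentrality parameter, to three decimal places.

δ ≈ 0.979

δ = d·√(n/2) = 0.37 × √(14/2) = 0.9789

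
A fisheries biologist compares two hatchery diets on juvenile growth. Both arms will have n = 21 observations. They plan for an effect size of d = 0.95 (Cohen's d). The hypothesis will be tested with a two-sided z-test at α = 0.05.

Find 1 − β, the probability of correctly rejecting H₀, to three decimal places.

Power ≈ 0.868

Noncentrality parameter: δ = d·√(n/2) = 0.95 × √(21/2) = 3.0784
Two-sided α = 0.05 → critical value z_{0.025} = 1.960.
Power = Φ(δ − 1.960) + Φ(−δ − 1.960) = Φ(1.118) + Φ(-5.038) = 0.8683 + 0.0000 = 0.8683.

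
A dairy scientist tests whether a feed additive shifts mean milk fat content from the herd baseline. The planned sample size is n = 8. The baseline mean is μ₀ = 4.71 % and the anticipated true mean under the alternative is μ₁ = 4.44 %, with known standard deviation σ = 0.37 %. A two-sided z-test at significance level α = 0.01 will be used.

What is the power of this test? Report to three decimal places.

Power ≈ 0.304

Standardized effect: d = |μ₁ − μ₀| / σ = |4.44 − 4.71| / 0.37 = 0.7297
Noncentrality parameter: δ = d·√n = 0.7297 × √8 = 2.0640
Two-sided α = 0.01 → critical value z_{0.005} = 2.576.
Power = Φ(δ − 2.576) + Φ(−δ − 2.576) = Φ(-0.512) + Φ(-4.640) = 0.3044 + 0.0000 = 0.3044.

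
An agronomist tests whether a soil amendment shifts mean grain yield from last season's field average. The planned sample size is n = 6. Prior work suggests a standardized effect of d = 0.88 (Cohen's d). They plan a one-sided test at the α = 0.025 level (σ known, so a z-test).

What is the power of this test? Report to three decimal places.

Power ≈ 0.578

Noncentrality parameter: δ = d·√n = 0.88 × √6 = 2.1556
One-sided α = 0.025 → critical value z_{0.025} = 1.960.
Power = P(Z > 1.960 − δ) = Φ(0.196) = 0.5775.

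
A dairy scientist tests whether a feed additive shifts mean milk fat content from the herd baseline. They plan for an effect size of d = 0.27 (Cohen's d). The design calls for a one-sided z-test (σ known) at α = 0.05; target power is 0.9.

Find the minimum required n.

n = 118

Set Φ(δ − 1.645) = 0.9; then δ − 1.645 = Φ⁻¹(0.9) = 1.282, giving δ = 2.926.
δ = d·√n ⇒ n = (δ/d)² = (2.926 / 0.27)² = 117.47.
Round up to the next whole unit.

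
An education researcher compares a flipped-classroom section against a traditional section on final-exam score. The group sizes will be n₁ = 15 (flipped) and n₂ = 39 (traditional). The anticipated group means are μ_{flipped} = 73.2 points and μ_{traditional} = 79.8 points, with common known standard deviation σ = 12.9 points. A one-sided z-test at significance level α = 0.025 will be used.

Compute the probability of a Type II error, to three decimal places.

Standardized effect: d = |μ_{flipped} − μ_{traditional}| / σ = |73.2 − 79.8| / 12.9 = 0.5116
Noncentrality parameter: δ = d / √(1/n₁ + 1/n₂) = 0.5116 / √(1/15 + 1/39) = 1.6840
One-sided α = 0.025 → critical value z_{0.025} = 1.960.
Power = P(Z > 1.960 − δ) = Φ(-0.276) = 0.3913.
Type II error: β = 1 − power = 1 − 0.3913 = 0.6087.

β ≈ 0.609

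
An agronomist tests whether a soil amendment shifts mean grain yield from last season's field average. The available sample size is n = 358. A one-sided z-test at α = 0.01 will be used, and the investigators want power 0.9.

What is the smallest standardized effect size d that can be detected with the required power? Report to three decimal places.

Need Φ(δ − 2.326) = 0.9, so δ = 2.326 + 1.282 = 3.608.
δ = d·√n ⇒ d = δ/√n = 3.608/√358 = 0.1907.

d ≈ 0.191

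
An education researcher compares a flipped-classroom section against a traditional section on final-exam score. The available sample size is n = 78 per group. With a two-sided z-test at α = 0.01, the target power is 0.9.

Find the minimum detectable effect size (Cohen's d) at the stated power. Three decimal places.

Need Φ(δ − 2.576) = 0.9, so δ = 2.576 + 1.282 = 3.857.
(Lower-tail contribution to power is negligible for δ > 0.)
δ = d·√(n/2) ⇒ d = δ/√(n/2) = 3.857/√(78/2) = 0.6177.

d ≈ 0.618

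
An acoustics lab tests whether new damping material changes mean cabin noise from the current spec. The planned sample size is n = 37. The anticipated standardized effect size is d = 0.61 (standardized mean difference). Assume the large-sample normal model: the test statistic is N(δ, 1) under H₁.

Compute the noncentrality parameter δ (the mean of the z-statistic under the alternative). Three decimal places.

The noncentrality parameter scales effect size by the design's sample-size factor: δ = d·√n = 0.61 × √37 = 3.7105

δ ≈ 3.710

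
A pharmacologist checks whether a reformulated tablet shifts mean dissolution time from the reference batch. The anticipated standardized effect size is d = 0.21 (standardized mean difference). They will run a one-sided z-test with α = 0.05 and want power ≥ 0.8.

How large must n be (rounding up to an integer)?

For power 0.8 need Φ(δ − z_{0.05}) = 0.8, so δ = z_{0.05} + z_{0.20} = 1.645 + 0.842 = 2.486.
δ = d·√n ⇒ n = (δ/d)² = (2.486 / 0.21)² = 140.19.
Round up to the next whole unit.

n = 141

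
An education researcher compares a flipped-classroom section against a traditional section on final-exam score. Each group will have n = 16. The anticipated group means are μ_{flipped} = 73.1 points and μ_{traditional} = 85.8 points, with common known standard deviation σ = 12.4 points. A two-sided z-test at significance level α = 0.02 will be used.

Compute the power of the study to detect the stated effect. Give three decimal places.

Power ≈ 0.716

Standardized effect: d = |μ_{flipped} − μ_{traditional}| / σ = |73.1 − 85.8| / 12.4 = 1.0242
Noncentrality parameter: δ = d·√(n/2) = 1.0242 × √(16/2) = 2.8969
Two-sided α = 0.02 → critical value z_{0.01} = 2.326.
Power = Φ(δ − 2.326) + Φ(−δ − 2.326) = Φ(0.571) + Φ(-5.223) = 0.7158 + 0.0000 = 0.7158.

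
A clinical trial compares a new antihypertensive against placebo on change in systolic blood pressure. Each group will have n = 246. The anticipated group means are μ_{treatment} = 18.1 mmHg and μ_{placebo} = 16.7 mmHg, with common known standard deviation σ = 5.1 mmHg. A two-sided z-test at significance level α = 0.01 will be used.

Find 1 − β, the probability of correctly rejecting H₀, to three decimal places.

Standardized effect: d = |μ_{treatment} − μ_{placebo}| / σ = |18.1 − 16.7| / 5.1 = 0.2745
Noncentrality parameter: δ = d·√(n/2) = 0.2745 × √(246/2) = 3.0445
Two-sided α = 0.01 → critical value z_{0.005} = 2.576.
Power = Φ(δ − 2.576) + Φ(−δ − 2.576) = Φ(0.469) + Φ(-5.620) = 0.6803 + 0.0000 = 0.6803.

Power ≈ 0.680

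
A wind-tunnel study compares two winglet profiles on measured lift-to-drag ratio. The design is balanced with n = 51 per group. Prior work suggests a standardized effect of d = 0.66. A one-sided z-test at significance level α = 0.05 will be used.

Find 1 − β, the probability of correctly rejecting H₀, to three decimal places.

Power ≈ 0.954

Noncentrality parameter: δ = d·√(n/2) = 0.66 × √(51/2) = 3.3328
One-sided α = 0.05 → critical value z_{0.05} = 1.645.
Power = Φ(δ − 1.645) = Φ(1.688) = 0.9543.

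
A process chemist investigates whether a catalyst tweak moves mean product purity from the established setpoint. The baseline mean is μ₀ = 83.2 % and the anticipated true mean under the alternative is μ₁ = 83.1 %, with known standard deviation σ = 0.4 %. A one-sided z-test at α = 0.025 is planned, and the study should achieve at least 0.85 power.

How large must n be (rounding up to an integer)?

Standardized effect: d = |μ₁ − μ₀| / σ = |83.1 − 83.2| / 0.4 = 0.2500
Set Φ(δ − 1.960) = 0.85; then δ − 1.960 = Φ⁻¹(0.85) = 1.036, giving δ = 2.996.
δ = d·√n ⇒ n = (δ/d)² = (2.996 / 0.2500)² = 143.65.
Round up to the next whole unit.

n = 144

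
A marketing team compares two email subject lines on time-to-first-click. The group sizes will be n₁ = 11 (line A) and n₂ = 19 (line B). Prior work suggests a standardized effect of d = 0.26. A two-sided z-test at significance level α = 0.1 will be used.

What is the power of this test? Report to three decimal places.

Power ≈ 0.179

Noncentrality parameter: δ = d / √(1/n₁ + 1/n₂) = 0.26 / √(1/11 + 1/19) = 0.6863
Critical value for a two-sided test at α = 0.1: z_{α/2} = 1.645.
Power = Φ(δ − 1.645) + Φ(−δ − 1.645) = Φ(-0.959) + Φ(-2.331) = 0.1689 + 0.0099 = 0.1788.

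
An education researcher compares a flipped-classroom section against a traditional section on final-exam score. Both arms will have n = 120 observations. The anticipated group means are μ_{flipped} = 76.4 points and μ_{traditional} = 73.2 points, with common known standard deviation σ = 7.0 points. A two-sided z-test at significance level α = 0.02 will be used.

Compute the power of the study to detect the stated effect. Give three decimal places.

Power ≈ 0.888

Standardized effect: d = |μ_{flipped} − μ_{traditional}| / σ = |76.4 − 73.2| / 7.0 = 0.4571
Noncentrality parameter: δ = d·√(n/2) = 0.4571 × √(120/2) = 3.5410
Critical value for a two-sided test at α = 0.02: z_{α/2} = 2.326.
Power = Φ(δ − 2.326) + Φ(−δ − 2.326) = Φ(1.215) + Φ(-5.867) = 0.8878 + 0.0000 = 0.8878.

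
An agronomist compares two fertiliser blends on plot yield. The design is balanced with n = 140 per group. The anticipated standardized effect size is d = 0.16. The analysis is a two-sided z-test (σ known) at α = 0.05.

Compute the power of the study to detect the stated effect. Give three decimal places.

Power ≈ 0.268

Noncentrality parameter: δ = d·√(n/2) = 0.16 × √(140/2) = 1.3387
Two-sided α = 0.05 → critical value z_{0.025} = 1.960.
Power = Φ(δ − 1.960) + Φ(−δ − 1.960) = Φ(-0.621) + Φ(-3.299) = 0.2672 + 0.0005 = 0.2677.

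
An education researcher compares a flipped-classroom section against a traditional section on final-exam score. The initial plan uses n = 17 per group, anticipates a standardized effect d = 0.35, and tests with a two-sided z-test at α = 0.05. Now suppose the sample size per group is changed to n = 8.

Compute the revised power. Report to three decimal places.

Power ≈ 0.108

With n = 8 per group: δ = d·√(n/2) = 0.35 × √(8/2) = 0.7000. Critical value z_{0.025} = 1.960.
Revised power = Φ(δ − 1.960) + Φ(−δ − 1.960) = Φ(-1.260) + Φ(-2.660) = 0.1038 + 0.0039 = 0.1077.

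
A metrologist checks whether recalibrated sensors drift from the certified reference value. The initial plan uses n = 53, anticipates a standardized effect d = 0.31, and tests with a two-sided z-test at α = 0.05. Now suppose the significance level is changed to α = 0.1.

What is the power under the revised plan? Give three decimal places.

Power ≈ 0.730

δ = d·√n = 0.31 × √53 = 2.2568 (unchanged). New critical value: z_{0.05} = 1.645.
Revised power = Φ(δ − 1.645) + Φ(−δ − 1.645) = Φ(0.612) + Φ(-3.902) = 0.7297 + 0.0000 = 0.7298.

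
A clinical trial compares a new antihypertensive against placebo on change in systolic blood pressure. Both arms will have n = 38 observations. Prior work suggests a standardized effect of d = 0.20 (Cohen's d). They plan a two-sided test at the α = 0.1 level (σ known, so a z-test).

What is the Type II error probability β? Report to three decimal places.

β ≈ 0.774

Noncentrality parameter: δ = d·√(n/2) = 0.20 × √(38/2) = 0.8718
Critical value for a two-sided test at α = 0.1: z_{α/2} = 1.645.
Power = Φ(δ − 1.645) + Φ(−δ − 1.645) = Φ(-0.773) + Φ(-2.517) = 0.2197 + 0.0059 = 0.2257.
Type II error: β = 1 − power = 1 − 0.2257 = 0.7743.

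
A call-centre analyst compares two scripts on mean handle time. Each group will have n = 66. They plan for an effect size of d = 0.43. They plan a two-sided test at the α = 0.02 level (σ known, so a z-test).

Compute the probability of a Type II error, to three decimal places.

β ≈ 0.443

Noncentrality parameter: δ = d·√(n/2) = 0.43 × √(66/2) = 2.4702
Critical value for a two-sided test at α = 0.02: z_{α/2} = 2.326.
Power = Φ(δ − 2.326) + Φ(−δ − 2.326) = Φ(0.144) + Φ(-4.797) = 0.5572 + 0.0000 = 0.5572.
Type II error: β = 1 − power = 1 − 0.5572 = 0.4428.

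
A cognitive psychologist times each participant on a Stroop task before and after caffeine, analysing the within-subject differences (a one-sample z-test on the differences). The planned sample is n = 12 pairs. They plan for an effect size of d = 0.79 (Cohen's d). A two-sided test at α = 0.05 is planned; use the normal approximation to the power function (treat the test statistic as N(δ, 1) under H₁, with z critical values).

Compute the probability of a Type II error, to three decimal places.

Noncentrality parameter: λ = d·√n = 0.79 × √12 = 2.7366
Critical value for a two-sided test at α = 0.05: z_{α/2} = 1.960.
Power = Φ(λ − 1.960) + Φ(−λ − 1.960) = Φ(0.777) + Φ(-4.697) = 0.7813 + 0.0000 = 0.7813.
Type II error: β = 1 − power = 1 − 0.7813 = 0.2187.

β ≈ 0.219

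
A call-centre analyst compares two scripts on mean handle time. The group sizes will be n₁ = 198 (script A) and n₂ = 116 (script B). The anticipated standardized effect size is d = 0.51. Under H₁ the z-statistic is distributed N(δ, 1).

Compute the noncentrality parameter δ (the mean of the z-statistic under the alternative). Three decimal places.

δ ≈ 4.362

The noncentrality parameter scales effect size by the design's sample-size factor: δ = d / √(1/n₁ + 1/n₂) = 0.51 / √(1/198 + 1/116) = 4.3618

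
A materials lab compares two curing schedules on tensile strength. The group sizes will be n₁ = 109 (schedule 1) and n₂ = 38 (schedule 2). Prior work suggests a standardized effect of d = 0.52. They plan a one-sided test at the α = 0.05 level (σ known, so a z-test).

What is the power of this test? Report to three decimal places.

Noncentrality parameter: δ = d / √(1/n₁ + 1/n₂) = 0.52 / √(1/109 + 1/38) = 2.7603
One-sided α = 0.05 → critical value z_{0.05} = 1.645.
Power = Φ(δ − 1.645) = Φ(1.115) = 0.8677.

Power ≈ 0.868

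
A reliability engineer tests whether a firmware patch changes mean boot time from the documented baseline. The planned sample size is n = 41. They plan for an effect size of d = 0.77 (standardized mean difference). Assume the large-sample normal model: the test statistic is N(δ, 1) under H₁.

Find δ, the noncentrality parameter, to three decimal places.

δ = d·√n = 0.77 × √41 = 4.9304

δ ≈ 4.930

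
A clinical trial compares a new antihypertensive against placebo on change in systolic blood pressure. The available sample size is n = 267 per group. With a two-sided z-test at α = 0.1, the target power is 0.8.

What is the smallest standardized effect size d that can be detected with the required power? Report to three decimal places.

Need Φ(δ − 1.645) = 0.8, so δ = 1.645 + 0.842 = 2.486.
(Lower-tail contribution to power is negligible for δ > 0.)
δ = d·√(n/2) ⇒ d = δ/√(n/2) = 2.486/√(267/2) = 0.2152.

d ≈ 0.215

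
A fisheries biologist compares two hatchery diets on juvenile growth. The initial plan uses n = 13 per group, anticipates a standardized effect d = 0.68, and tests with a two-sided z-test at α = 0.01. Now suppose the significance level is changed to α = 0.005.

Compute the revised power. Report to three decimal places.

δ = d·√(n/2) = 0.68 × √(13/2) = 1.7337 (unchanged). New critical value: z_{0.0025} = 2.807.
Revised power = Φ(δ − 2.807) + Φ(−δ − 2.807) = Φ(-1.073) + Φ(-4.541) = 0.1416 + 0.0000 = 0.1416.

Power ≈ 0.142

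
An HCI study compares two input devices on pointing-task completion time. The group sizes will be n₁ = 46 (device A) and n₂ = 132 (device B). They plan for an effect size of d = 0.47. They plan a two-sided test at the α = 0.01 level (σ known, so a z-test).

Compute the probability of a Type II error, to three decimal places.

β ≈ 0.433

Noncentrality parameter: δ = d / √(1/n₁ + 1/n₂) = 0.47 / √(1/46 + 1/132) = 2.7451
Two-sided α = 0.01 → critical value z_{0.005} = 2.576.
Power = Φ(δ − 2.576) + Φ(−δ − 2.576) = Φ(0.169) + Φ(-5.321) = 0.5672 + 0.0000 = 0.5672.
Type II error: β = 1 − power = 1 − 0.5672 = 0.4328.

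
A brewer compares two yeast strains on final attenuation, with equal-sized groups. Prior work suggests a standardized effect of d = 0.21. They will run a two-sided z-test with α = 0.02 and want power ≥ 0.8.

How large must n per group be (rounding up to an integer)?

n = 456 per group

Set Φ(δ − 2.326) = 0.8; then δ − 2.326 = Φ⁻¹(0.8) = 0.842, giving δ = 3.168.
(Ignoring the negligible lower-tail rejection probability gives the usual closed-form inversion.)
δ = d·√(n/2) ⇒ n = 2(δ/d)² = 2 × (3.168 / 0.21)² = 455.15.
Round up to the next whole unit.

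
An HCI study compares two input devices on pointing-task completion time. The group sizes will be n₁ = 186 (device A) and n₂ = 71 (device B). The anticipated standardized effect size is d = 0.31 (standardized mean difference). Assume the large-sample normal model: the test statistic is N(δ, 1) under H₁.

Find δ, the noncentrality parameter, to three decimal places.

δ = d / √(1/n₁ + 1/n₂) = 0.31 / √(1/186 + 1/71) = 2.2222

δ ≈ 2.222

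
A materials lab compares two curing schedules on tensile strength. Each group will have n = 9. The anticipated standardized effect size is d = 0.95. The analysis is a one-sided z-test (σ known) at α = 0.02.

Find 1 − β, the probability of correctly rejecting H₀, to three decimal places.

Noncentrality parameter: δ = d·√(n/2) = 0.95 × √(9/2) = 2.0153
Critical value for a one-sided test at α = 0.02: z_α = 2.054.
Power = Φ(δ − 2.054) = Φ(-0.038) = 0.4846.

Power ≈ 0.485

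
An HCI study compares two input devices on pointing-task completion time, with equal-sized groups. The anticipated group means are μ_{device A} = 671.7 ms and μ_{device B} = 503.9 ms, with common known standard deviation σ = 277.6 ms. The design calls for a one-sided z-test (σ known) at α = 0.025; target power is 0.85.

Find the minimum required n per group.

Standardized effect: d = |μ_{device A} − μ_{device B}| / σ = |671.7 − 503.9| / 277.6 = 0.6045
For power 0.85 need Φ(δ − z_{0.025}) = 0.85, so δ = z_{0.025} + z_{0.15} = 1.960 + 1.036 = 2.996.
δ = d·√(n/2) ⇒ n = 2(δ/d)² = 2 × (2.996 / 0.6045)² = 49.15.
Rounding up, n = 50 per group.

n = 50 per group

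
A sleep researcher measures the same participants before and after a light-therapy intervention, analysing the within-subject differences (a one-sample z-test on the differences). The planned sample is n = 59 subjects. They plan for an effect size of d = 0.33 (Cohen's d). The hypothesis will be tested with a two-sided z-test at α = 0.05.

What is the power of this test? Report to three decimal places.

Noncentrality parameter: δ = d·√n = 0.33 × √59 = 2.5348
Two-sided α = 0.05 → critical value z_{0.025} = 1.960.
Power = Φ(δ − 1.960) + Φ(−δ − 1.960) = Φ(0.575) + Φ(-4.495) = 0.7173 + 0.0000 = 0.7173.

Power ≈ 0.717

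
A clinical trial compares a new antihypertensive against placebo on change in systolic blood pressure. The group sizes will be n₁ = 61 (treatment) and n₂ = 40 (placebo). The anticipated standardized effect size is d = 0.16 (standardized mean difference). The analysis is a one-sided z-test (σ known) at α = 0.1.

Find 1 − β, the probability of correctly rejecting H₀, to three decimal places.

Power ≈ 0.310

Noncentrality parameter: δ = d / √(1/n₁ + 1/n₂) = 0.16 / √(1/61 + 1/40) = 0.7864
Critical value for a one-sided test at α = 0.1: z_α = 1.282.
Power = Φ(δ − 1.282) = Φ(-0.495) = 0.3103.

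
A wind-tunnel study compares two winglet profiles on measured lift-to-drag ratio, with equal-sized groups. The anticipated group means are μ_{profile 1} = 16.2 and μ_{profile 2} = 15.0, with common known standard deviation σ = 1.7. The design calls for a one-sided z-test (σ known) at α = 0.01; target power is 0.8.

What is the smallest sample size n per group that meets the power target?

n = 41 per group

Standardized effect: d = |μ_{profile 1} − μ_{profile 2}| / σ = |16.2 − 15.0| / 1.7 = 0.7059
Set Φ(δ − 2.326) = 0.8; then δ − 2.326 = Φ⁻¹(0.8) = 0.842, giving δ = 3.168.
δ = d·√(n/2) ⇒ n = 2(δ/d)² = 2 × (3.168 / 0.7059)² = 40.28.
Rounding up, n = 41 per group.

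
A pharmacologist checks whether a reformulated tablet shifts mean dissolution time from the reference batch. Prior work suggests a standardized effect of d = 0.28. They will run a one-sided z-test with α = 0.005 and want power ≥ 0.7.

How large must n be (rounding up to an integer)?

n = 123

Set Φ(δ − 2.576) = 0.7; then δ − 2.576 = Φ⁻¹(0.7) = 0.524, giving δ = 3.100.
δ = d·√n ⇒ n = (δ/d)² = (3.100 / 0.28)² = 122.59.
Rounding up, n = 123.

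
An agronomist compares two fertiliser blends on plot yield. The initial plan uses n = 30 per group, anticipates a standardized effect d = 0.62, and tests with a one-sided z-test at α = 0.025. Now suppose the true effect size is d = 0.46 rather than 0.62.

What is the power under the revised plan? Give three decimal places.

With d = 0.46: δ = d·√(n/2) = 0.46 × √(30/2) = 1.7816. Critical value z_{0.025} = 1.960.
Revised power = P(Z > 1.960 − δ) = Φ(-0.178) = 0.4292.

Power ≈ 0.429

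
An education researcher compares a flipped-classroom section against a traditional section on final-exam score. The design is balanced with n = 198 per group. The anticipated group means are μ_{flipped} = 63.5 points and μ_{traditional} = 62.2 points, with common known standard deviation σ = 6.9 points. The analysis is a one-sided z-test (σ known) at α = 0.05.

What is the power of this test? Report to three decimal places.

Standardized effect: d = |μ_{flipped} − μ_{traditional}| / σ = |63.5 − 62.2| / 6.9 = 0.1884
Noncentrality parameter: δ = d·√(n/2) = 0.1884 × √(198/2) = 1.8746
One-sided α = 0.05 → critical value z_{0.05} = 1.645.
Power = P(Z > 1.645 − δ) = Φ(0.230) = 0.5909.

Power ≈ 0.591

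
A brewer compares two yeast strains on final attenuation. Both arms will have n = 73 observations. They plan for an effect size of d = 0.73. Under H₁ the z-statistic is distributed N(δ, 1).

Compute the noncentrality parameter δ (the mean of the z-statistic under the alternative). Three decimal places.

δ ≈ 4.410

The noncentrality parameter scales effect size by the design's sample-size factor: δ = d·√(n/2) = 0.73 × √(73/2) = 4.4103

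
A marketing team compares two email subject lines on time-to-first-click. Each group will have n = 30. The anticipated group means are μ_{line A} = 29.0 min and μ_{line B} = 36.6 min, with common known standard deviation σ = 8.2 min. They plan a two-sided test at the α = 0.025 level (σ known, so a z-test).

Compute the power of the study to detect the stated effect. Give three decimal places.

Power ≈ 0.911

Standardized effect: d = |μ_{line A} − μ_{line B}| / σ = |29.0 − 36.6| / 8.2 = 0.9268
Noncentrality parameter: δ = d·√(n/2) = 0.9268 × √(30/2) = 3.5896
Critical value for a two-sided test at α = 0.025: z_{α/2} = 2.241.
Power = Φ(δ − 2.241) + Φ(−δ − 2.241) = Φ(1.348) + Φ(-5.831) = 0.9112 + 0.0000 = 0.9112.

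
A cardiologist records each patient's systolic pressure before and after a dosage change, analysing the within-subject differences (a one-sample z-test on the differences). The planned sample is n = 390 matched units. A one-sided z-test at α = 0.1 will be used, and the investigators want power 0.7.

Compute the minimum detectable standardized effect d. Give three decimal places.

Required noncentrality: δ = z_{0.1} + z_{0.30} = 1.282 + 0.524 = 1.806.
δ = d·√n ⇒ d = δ/√n = 1.806/√390 = 0.0914.

d ≈ 0.091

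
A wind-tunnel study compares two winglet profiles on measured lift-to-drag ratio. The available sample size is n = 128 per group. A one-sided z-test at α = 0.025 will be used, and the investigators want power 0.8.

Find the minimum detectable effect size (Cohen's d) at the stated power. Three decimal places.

Required noncentrality: δ = z_{0.025} + z_{0.20} = 1.960 + 0.842 = 2.802.
δ = d·√(n/2) ⇒ d = δ/√(n/2) = 2.802/√(128/2) = 0.3502.

d ≈ 0.350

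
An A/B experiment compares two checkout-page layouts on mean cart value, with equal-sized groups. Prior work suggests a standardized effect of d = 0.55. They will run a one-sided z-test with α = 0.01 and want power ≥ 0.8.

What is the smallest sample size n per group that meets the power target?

n = 67 per group

Set Φ(δ − 2.326) = 0.8; then δ − 2.326 = Φ⁻¹(0.8) = 0.842, giving δ = 3.168.
δ = d·√(n/2) ⇒ n = 2(δ/d)² = 2 × (3.168 / 0.55)² = 66.35.
Round up to the next whole unit.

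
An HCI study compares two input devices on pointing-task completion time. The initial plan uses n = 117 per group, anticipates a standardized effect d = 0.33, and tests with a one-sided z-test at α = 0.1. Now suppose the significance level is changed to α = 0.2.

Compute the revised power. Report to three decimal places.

δ = d·√(n/2) = 0.33 × √(117/2) = 2.5240 (unchanged). New critical value: z_{0.2} = 0.842.
Revised power = Φ(δ − 0.842) = Φ(1.682) = 0.9538.

Power ≈ 0.954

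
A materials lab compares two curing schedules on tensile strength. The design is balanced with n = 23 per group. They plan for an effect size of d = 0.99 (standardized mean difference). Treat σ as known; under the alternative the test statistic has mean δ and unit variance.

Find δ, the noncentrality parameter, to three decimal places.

δ ≈ 3.357

δ = d·√(n/2) = 0.99 × √(23/2) = 3.3573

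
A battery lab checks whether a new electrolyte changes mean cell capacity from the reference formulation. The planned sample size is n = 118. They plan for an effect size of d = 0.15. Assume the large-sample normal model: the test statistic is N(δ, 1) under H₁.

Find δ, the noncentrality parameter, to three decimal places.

The noncentrality parameter scales effect size by the design's sample-size factor: δ = d·√n = 0.15 × √118 = 1.6294

δ ≈ 1.629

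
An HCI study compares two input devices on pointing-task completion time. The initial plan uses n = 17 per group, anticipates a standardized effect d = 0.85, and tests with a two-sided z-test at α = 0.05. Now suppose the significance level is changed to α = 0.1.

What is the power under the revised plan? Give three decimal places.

Power ≈ 0.798

δ = d·√(n/2) = 0.85 × √(17/2) = 2.4782 (unchanged). New critical value: z_{0.05} = 1.645.
Revised power = Φ(δ − 1.645) + Φ(−δ − 1.645) = Φ(0.833) + Φ(-4.123) = 0.7977 + 0.0000 = 0.7977.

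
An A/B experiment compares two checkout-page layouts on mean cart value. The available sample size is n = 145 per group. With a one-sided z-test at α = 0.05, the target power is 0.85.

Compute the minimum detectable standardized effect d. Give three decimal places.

Need Φ(δ − 1.645) = 0.85, so δ = 1.645 + 1.036 = 2.681.
δ = d·√(n/2) ⇒ d = δ/√(n/2) = 2.681/√(145/2) = 0.3149.

d ≈ 0.315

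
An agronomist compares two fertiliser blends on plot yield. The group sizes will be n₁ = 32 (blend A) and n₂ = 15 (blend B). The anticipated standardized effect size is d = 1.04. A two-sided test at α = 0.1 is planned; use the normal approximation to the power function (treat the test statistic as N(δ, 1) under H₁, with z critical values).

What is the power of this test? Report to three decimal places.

Power ≈ 0.953

Noncentrality parameter: δ = d / √(1/n₁ + 1/n₂) = 1.04 / √(1/32 + 1/15) = 3.3236
Critical value for a two-sided test at α = 0.1: z_{α/2} = 1.645.
Power = Φ(δ − 1.645) + Φ(−δ − 1.645) = Φ(1.679) + Φ(-4.968) = 0.9534 + 0.0000 = 0.9534.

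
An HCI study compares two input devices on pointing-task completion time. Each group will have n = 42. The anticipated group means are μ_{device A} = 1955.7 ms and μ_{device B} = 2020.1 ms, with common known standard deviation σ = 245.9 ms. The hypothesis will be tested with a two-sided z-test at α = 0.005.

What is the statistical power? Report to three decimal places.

Standardized effect: d = |μ_{device A} − μ_{device B}| / σ = |1955.7 − 2020.1| / 245.9 = 0.2619
Noncentrality parameter: δ = d·√(n/2) = 0.2619 × √(42/2) = 1.2002
Two-sided α = 0.005 → critical value z_{0.0025} = 2.807.
Power = Φ(δ − 2.807) + Φ(−δ − 2.807) = Φ(-1.607) + Φ(-4.007) = 0.0540 + 0.0000 = 0.0541.

Power ≈ 0.054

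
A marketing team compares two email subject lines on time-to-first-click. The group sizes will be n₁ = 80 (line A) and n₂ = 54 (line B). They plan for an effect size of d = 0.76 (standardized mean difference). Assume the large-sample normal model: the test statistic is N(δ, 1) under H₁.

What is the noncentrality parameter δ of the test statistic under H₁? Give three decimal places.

δ ≈ 4.315

The noncentrality parameter scales effect size by the design's sample-size factor: δ = d / √(1/n₁ + 1/n₂) = 0.76 / √(1/80 + 1/54) = 4.3152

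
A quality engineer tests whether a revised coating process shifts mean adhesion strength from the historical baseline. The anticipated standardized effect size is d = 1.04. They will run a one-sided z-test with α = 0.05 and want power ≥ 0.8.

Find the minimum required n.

n = 6

Set Φ(δ − 1.645) = 0.8; then δ − 1.645 = Φ⁻¹(0.8) = 0.842, giving δ = 2.486.
δ = d·√n ⇒ n = (δ/d)² = (2.486 / 1.04)² = 5.72.
Round up to the next whole unit.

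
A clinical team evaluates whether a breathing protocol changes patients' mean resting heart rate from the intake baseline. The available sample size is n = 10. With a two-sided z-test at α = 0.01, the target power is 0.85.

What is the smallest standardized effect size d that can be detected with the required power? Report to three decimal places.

d ≈ 1.142

Required noncentrality: δ = z_{0.005} + z_{0.15} = 2.576 + 1.036 = 3.612.
(The second rejection-region term Φ(−δ − z_{α/2}) is negligible and dropped.)
δ = d·√n ⇒ d = δ/√n = 3.612/√10 = 1.1423.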